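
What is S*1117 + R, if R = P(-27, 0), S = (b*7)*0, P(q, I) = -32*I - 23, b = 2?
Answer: -23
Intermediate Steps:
P(q, I) = -23 - 32*I
S = 0 (S = (2*7)*0 = 14*0 = 0)
R = -23 (R = -23 - 32*0 = -23 + 0 = -23)
S*1117 + R = 0*1117 - 23 = 0 - 23 = -23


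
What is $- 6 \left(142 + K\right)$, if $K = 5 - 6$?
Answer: $-846$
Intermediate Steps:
$K = -1$ ($K = 5 - 6 = -1$)
$- 6 \left(142 + K\right) = - 6 \left(142 - 1\right) = \left(-6\right) 141 = -846$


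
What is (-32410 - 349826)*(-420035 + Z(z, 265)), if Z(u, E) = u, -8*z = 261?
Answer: 321129937419/2 ≈ 1.6057e+11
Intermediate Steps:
z = -261/8 (z = -⅛*261 = -261/8 ≈ -32.625)
(-32410 - 349826)*(-420035 + Z(z, 265)) = (-32410 - 349826)*(-420035 - 261/8) = -382236*(-3360541/8) = 321129937419/2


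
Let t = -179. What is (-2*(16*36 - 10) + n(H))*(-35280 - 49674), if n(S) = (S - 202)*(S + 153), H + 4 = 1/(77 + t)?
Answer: 4688213236351/1734 ≈ 2.7037e+9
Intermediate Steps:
H = -409/102 (H = -4 + 1/(77 - 179) = -4 + 1/(-102) = -4 - 1/102 = -409/102 ≈ -4.0098)
n(S) = (-202 + S)*(153 + S)
(-2*(16*36 - 10) + n(H))*(-35280 - 49674) = (-2*(16*36 - 10) + (-30906 + (-409/102)² - 49*(-409/102)))*(-35280 - 49674) = (-2*(576 - 10) + (-30906 + 167281/10404 + 20041/102))*(-84954) = (-2*566 - 319334561/10404)*(-84954) = (-1132 - 319334561/10404)*(-84954) = -331111889/10404*(-84954) = 4688213236351/1734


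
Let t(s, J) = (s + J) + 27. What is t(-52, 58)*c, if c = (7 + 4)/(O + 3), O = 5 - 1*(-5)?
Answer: 363/13 ≈ 27.923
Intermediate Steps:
t(s, J) = 27 + J + s (t(s, J) = (J + s) + 27 = 27 + J + s)
O = 10 (O = 5 + 5 = 10)
c = 11/13 (c = (7 + 4)/(10 + 3) = 11/13 ≈ 0.84615)
t(-52, 58)*c = (27 + 58 - 52)*(11/13) = 33*(11/13) = 363/13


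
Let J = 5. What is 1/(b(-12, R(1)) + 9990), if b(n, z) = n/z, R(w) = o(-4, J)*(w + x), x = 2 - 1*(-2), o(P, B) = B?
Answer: 25/249738 ≈ 0.00010010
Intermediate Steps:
x = 4 (x = 2 + 2 = 4)
R(w) = 20 + 5*w (R(w) = 5*(w + 4) = 5*(4 + w) = 20 + 5*w)
1/(b(-12, R(1)) + 9990) = 1/(-12/(20 + 5*1) + 9990) = 1/(-12/(20 + 5) + 9990) = 1/(-12/25 + 9990) = 1/(249738/25) = 25/249738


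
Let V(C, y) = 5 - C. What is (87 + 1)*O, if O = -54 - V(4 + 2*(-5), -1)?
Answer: -5720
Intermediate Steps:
O = -65 (O = -54 - (5 - (4 + 2*(-5))) = -54 - (5 - (4 - 10)) = -54 - (5 - 1*(-6)) = -54 - (5 + 6) = -54 - 1*11 = -54 - 11 = -65)
(87 + 1)*O = (87 + 1)*(-65) = 88*(-65) = -5720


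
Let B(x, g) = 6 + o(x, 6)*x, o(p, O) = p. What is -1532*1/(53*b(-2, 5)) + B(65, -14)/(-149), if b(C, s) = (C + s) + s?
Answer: -505553/15794 ≈ -32.009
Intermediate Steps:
b(C, s) = C + 2*s
B(x, g) = 6 + x**2 (B(x, g) = 6 + x*x = 6 + x**2)
-1532*1/(53*b(-2, 5)) + B(65, -14)/(-149) = -1532*1/(53*(-2 + 2*5)) + (6 + 65**2)/(-149) = -1532*1/(53*(-2 + 10)) + (6 + 4225)*(-1/149) = -1532/(53*8) + 4231*(-1/149) = -1532/424 - 4231/149 = -1532*1/424 - 4231/149 = -383/106 - 4231/149 = -505553/15794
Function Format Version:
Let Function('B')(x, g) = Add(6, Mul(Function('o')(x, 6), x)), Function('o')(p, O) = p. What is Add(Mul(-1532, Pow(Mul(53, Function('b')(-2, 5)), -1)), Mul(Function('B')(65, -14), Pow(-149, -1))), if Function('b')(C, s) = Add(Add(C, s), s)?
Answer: Rational(-505553, 15794) ≈ -32.009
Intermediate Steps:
Function('b')(C, s) = Add(C, Mul(2, s))
Function('B')(x, g) = Add(6, Pow(x, 2)) (Function('B')(x, g) = Add(6, Mul(x, x)) = Add(6, Pow(x, 2)))
Add(Mul(-1532, Pow(Mul(53, Function('b')(-2, 5)), -1)), Mul(Function('B')(65, -14), Pow(-149, -1))) = Add(Mul(-1532, Pow(Mul(53, Add(-2, Mul(2, 5))), -1)), Mul(Add(6, Pow(65, 2)), Pow(-149, -1))) = Add(Mul(-1532, Pow(Mul(53, Add(-2, 10)), -1)), Mul(Add(6, 4225), Rational(-1, 149))) = Add(Mul(-1532, Pow(Mul(53, 8), -1)), Mul(4231, Rational(-1, 149))) = Add(Mul(-1532, Pow(424, -1)), Rational(-4231, 149)) = Add(Mul(-1532, Rational(1, 424)), Rational(-4231, 149)) = Add(Rational(-383, 106), Rational(-4231, 149)) = Rational(-505553, 15794)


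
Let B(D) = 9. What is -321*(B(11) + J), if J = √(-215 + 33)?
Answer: -2889 - 321*I*√182 ≈ -2889.0 - 4330.5*I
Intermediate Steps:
J = I*√182 (J = √(-182) = I*√182 ≈ 13.491*I)
-321*(B(11) + J) = -321*(9 + I*√182) = -2889 - 321*I*√182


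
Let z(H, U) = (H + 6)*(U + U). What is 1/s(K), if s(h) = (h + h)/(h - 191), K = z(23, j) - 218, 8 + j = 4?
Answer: 641/900 ≈ 0.71222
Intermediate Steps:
j = -4 (j = -8 + 4 = -4)
z(H, U) = 2*U*(6 + H) (z(H, U) = (6 + H)*(2*U) = 2*U*(6 + H))
K = -450 (K = 2*(-4)*(6 + 23) - 218 = 2*(-4)*29 - 218 = -232 - 218 = -450)
s(h) = 2*h/(-191 + h) (s(h) = (2*h)/(-191 + h) = 2*h/(-191 + h))
1/s(K) = 1/(2*(-450)/(-191 - 450)) = 1/(2*(-450)/(-641)) = 1/(2*(-450)*(-1/641)) = 1/(900/641) = 641/900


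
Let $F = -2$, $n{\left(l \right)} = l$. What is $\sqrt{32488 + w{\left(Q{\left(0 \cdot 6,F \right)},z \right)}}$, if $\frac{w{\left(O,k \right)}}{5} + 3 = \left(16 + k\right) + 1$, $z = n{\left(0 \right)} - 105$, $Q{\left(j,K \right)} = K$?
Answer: $\sqrt{32033} \approx 178.98$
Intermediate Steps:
$z = -105$ ($z = 0 - 105 = -105$)
$w{\left(O,k \right)} = 70 + 5 k$ ($w{\left(O,k \right)} = -15 + 5 \left(\left(16 + k\right) + 1\right) = -15 + 5 \left(17 + k\right) = -15 + \left(85 + 5 k\right) = 70 + 5 k$)
$\sqrt{32488 + w{\left(Q{\left(0 \cdot 6,F \right)},z \right)}} = \sqrt{32488 + \left(70 + 5 \left(-105\right)\right)} = \sqrt{32488 + \left(70 - 525\right)} = \sqrt{32488 - 455} = \sqrt{32033}$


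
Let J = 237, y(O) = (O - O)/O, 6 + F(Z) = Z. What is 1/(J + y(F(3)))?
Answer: 1/237 ≈ 0.0042194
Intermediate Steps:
F(Z) = -6 + Z
y(O) = 0 (y(O) = 0/O = 0)
1/(J + y(F(3))) = 1/(237 + 0) = 1/237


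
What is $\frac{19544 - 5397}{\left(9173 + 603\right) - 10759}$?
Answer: $- \frac{14147}{983} \approx -14.392$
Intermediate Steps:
$\frac{19544 - 5397}{\left(9173 + 603\right) - 10759} = \frac{14147}{9776 - 10759} = \frac{14147}{-983} = 14147 \left(- \frac{1}{983}\right) = - \frac{14147}{983}$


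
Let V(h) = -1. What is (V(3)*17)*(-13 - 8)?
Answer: 357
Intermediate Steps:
(V(3)*17)*(-13 - 8) = (-1*17)*(-13 - 8) = -17*(-21) = 357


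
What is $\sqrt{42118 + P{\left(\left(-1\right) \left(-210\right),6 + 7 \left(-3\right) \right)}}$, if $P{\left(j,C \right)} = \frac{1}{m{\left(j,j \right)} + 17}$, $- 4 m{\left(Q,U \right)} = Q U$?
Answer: $\frac{\sqrt{19936302549}}{688} \approx 205.23$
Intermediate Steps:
$m{\left(Q,U \right)} = - \frac{Q U}{4}$
$P{\left(j,C \right)} = \frac{1}{17 - \frac{j^{2}}{4}}$ ($P{\left(j,C \right)} = \frac{1}{- \frac{j j}{4} + 17} = \frac{1}{- \frac{j^{2}}{4} + 17} = \frac{1}{17 - \frac{j^{2}}{4}}$)
$\sqrt{42118 + P{\left(\left(-1\right) \left(-210\right),6 + 7 \left(-3\right) \right)}} = \sqrt{42118 - \frac{4}{-68 + \left(\left(-1\right) \left(-210\right)\right)^{2}}} = \sqrt{42118 - \frac{4}{-68 + 210^{2}}} = \sqrt{42118 - \frac{4}{-68 + 44100}} = \sqrt{42118 - \frac{4}{44032}} = \sqrt{42118 - \frac{1}{11008}} = \sqrt{\frac{463634943}{11008}} = \frac{\sqrt{19936302549}}{688}$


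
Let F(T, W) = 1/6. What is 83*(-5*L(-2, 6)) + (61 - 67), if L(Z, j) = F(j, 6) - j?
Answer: 14489/6 ≈ 2414.8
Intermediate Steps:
F(T, W) = ⅙
L(Z, j) = ⅙ - j
83*(-5*L(-2, 6)) + (61 - 67) = 83*(-5*(⅙ - 1*6)) + (61 - 67) = 83*(-5*(⅙ - 6)) - 6 = 83*(-5*(-35/6)) - 6 = 83*(175/6) - 6 = 14525/6 - 6 = 14489/6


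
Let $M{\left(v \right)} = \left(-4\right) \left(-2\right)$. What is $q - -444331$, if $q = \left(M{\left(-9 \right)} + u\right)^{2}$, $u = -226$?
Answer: $491855$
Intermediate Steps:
$M{\left(v \right)} = 8$
$q = 47524$ ($q = \left(8 - 226\right)^{2} = \left(-218\right)^{2} = 47524$)
$q - -444331 = 47524 - -444331 = 47524 + 444331 = 491855$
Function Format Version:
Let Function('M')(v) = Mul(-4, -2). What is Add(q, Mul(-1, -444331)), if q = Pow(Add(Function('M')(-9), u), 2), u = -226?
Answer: 491855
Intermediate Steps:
Function('M')(v) = 8
q = 47524 (q = Pow(Add(8, -226), 2) = Pow(-218, 2) = 47524)
Add(q, Mul(-1, -444331)) = Add(47524, Mul(-1, -444331)) = Add(47524, 444331) = 491855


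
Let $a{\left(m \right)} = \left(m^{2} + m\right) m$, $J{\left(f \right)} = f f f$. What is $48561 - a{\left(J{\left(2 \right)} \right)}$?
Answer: $47985$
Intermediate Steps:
$J{\left(f \right)} = f^{3}$ ($J{\left(f \right)} = f^{2} f = f^{3}$)
$a{\left(m \right)} = m \left(m + m^{2}\right)$ ($a{\left(m \right)} = \left(m + m^{2}\right) m = m \left(m + m^{2}\right)$)
$48561 - a{\left(J{\left(2 \right)} \right)} = 48561 - \left(2^{3}\right)^{2} \left(1 + 2^{3}\right) = 48561 - 8^{2} \left(1 + 8\right) = 48561 - 64 \cdot 9 = 48561 - 576 = 47985$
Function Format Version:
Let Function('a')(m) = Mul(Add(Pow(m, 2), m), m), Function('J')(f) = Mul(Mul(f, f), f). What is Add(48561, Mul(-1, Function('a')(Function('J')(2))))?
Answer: 47985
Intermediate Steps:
Function('J')(f) = Pow(f, 3) (Function('J')(f) = Mul(Pow(f, 2), f) = Pow(f, 3))
Function('a')(m) = Mul(m, Add(m, Pow(m, 2))) (Function('a')(m) = Mul(Add(m, Pow(m, 2)), m) = Mul(m, Add(m, Pow(m, 2))))
Add(48561, Mul(-1, Function('a')(Function('J')(2)))) = Add(48561, Mul(-1, Mul(Pow(Pow(2, 3), 2), Add(1, Pow(2, 3))))) = Add(48561, Mul(-1, Mul(Pow(8, 2), Add(1, 8)))) = Add(48561, Mul(-1, Mul(64, 9))) = Add(48561, Mul(-1, 576)) = Add(48561, -576) = 47985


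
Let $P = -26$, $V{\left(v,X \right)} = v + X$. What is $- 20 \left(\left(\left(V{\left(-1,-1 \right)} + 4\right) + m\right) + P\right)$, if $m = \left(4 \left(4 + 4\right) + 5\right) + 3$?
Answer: $-320$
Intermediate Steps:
$V{\left(v,X \right)} = X + v$
$m = 40$ ($m = \left(4 \cdot 8 + 5\right) + 3 = \left(32 + 5\right) + 3 = 37 + 3 = 40$)
$- 20 \left(\left(\left(V{\left(-1,-1 \right)} + 4\right) + m\right) + P\right) = - 20 \left(\left(\left(\left(-1 - 1\right) + 4\right) + 40\right) - 26\right) = - 20 \left(\left(\left(-2 + 4\right) + 40\right) - 26\right) = - 20 \left(\left(2 + 40\right) - 26\right) = - 20 \left(42 - 26\right) = \left(-20\right) 16 = -320$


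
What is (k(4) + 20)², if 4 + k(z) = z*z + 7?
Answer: 1521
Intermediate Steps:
k(z) = 3 + z² (k(z) = -4 + (z*z + 7) = -4 + (z² + 7) = -4 + (7 + z²) = 3 + z²)
(k(4) + 20)² = ((3 + 4²) + 20)² = ((3 + 16) + 20)² = (19 + 20)² = 39² = 1521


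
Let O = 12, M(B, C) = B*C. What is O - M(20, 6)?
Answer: -108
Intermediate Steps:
O - M(20, 6) = 12 - 20*6 = 12 - 1*120 = 12 - 120 = -108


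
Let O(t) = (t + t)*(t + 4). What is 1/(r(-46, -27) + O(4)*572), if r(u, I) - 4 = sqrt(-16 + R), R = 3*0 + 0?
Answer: 9153/335109640 - I/335109640 ≈ 2.7313e-5 - 2.9841e-9*I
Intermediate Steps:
R = 0 (R = 0 + 0 = 0)
r(u, I) = 4 + 4*I (r(u, I) = 4 + sqrt(-16 + 0) = 4 + sqrt(-16) = 4 + 4*I)
O(t) = 2*t*(4 + t) (O(t) = (2*t)*(4 + t) = 2*t*(4 + t))
1/(r(-46, -27) + O(4)*572) = 1/((4 + 4*I) + (2*4*(4 + 4))*572) = 1/((4 + 4*I) + (2*4*8)*572) = 1/((4 + 4*I) + 64*572) = 1/((4 + 4*I) + 36608) = 1/(36612 + 4*I) = (36612 - 4*I)/1340438560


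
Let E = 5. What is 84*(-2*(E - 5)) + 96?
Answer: 96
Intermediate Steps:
84*(-2*(E - 5)) + 96 = 84*(-2*(5 - 5)) + 96 = 84*(-2*0) + 96 = 84*0 + 96 = 0 + 96 = 96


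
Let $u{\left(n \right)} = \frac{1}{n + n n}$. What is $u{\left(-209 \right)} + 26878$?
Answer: $\frac{1168440417}{43472} \approx 26878.0$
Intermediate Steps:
$u{\left(n \right)} = \frac{1}{n + n^{2}}$
$u{\left(-209 \right)} + 26878 = \frac{1}{\left(-209\right) \left(1 - 209\right)} + 26878 = - \frac{1}{209 \left(-208\right)} + 26878 = \left(- \frac{1}{209}\right) \left(- \frac{1}{208}\right) + 26878 = \frac{1}{43472} + 26878 = \frac{1168440417}{43472}$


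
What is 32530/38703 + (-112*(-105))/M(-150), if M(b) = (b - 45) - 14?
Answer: -23597290/425733 ≈ -55.427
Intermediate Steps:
M(b) = -59 + b (M(b) = (-45 + b) - 14 = -59 + b)
32530/38703 + (-112*(-105))/M(-150) = 32530/38703 + (-112*(-105))/(-59 - 150) = 32530*(1/38703) + 11760/(-209) = 32530/38703 + 11760*(-1/209) = 32530/38703 - 11760/209 = -23597290/425733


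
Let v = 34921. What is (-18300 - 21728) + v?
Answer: -5107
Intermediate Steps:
(-18300 - 21728) + v = (-18300 - 21728) + 34921 = -40028 + 34921 = -5107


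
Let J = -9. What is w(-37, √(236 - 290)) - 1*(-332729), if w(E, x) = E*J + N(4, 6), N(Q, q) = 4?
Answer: 333066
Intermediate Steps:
w(E, x) = 4 - 9*E (w(E, x) = E*(-9) + 4 = -9*E + 4 = 4 - 9*E)
w(-37, √(236 - 290)) - 1*(-332729) = (4 - 9*(-37)) - 1*(-332729) = (4 + 333) + 332729 = 337 + 332729 = 333066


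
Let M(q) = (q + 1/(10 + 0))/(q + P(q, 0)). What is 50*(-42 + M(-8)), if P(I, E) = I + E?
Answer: -33205/16 ≈ -2075.3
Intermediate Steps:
P(I, E) = E + I
M(q) = (1/10 + q)/(2*q) (M(q) = (q + 1/(10 + 0))/(q + (0 + q)) = (q + 1/10)/(q + q) = (q + 1/10)/((2*q)) = (1/10 + q)*(1/(2*q)) = (1/10 + q)/(2*q))
50*(-42 + M(-8)) = 50*(-42 + (1/20)*(1 + 10*(-8))/(-8)) = 50*(-42 + (1/20)*(-1/8)*(1 - 80)) = 50*(-42 + (1/20)*(-1/8)*(-79)) = 50*(-42 + 79/160) = 50*(-6641/160) = -33205/16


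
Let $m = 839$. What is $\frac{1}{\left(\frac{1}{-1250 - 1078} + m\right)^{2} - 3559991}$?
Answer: $- \frac{5419584}{15478715181263} \approx -3.5013 \cdot 10^{-7}$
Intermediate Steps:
$\frac{1}{\left(\frac{1}{-1250 - 1078} + m\right)^{2} - 3559991} = \frac{1}{\left(\frac{1}{-1250 - 1078} + 839\right)^{2} - 3559991} = \frac{1}{\left(\frac{1}{-2328} + 839\right)^{2} - 3559991} = \frac{1}{\left(- \frac{1}{2328} + 839\right)^{2} - 3559991} = \frac{1}{\left(\frac{1953191}{2328}\right)^{2} - 3559991} = \frac{1}{\frac{3814955082481}{5419584} - 3559991} = \frac{1}{- \frac{15478715181263}{5419584}} = - \frac{5419584}{15478715181263}$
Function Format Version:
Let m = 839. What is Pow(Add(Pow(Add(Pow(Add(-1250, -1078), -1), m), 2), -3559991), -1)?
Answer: Rational(-5419584, 15478715181263) ≈ -3.5013e-7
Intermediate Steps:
Pow(Add(Pow(Add(Pow(Add(-1250, -1078), -1), m), 2), -3559991), -1) = Pow(Add(Pow(Add(Pow(Add(-1250, -1078), -1), 839), 2), -3559991), -1) = Pow(Add(Pow(Add(Pow(-2328, -1), 839), 2), -3559991), -1) = Pow(Add(Pow(Add(Rational(-1, 2328), 839), 2), -3559991), -1) = Pow(Add(Pow(Rational(1953191, 2328), 2), -3559991), -1) = Pow(Add(Rational(3814955082481, 5419584), -3559991), -1) = Pow(Rational(-15478715181263, 5419584), -1) = Rational(-5419584, 15478715181263)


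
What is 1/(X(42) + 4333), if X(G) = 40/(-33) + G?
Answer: 33/144335 ≈ 0.00022863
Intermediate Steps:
X(G) = -40/33 + G (X(G) = 40*(-1/33) + G = -40/33 + G)
1/(X(42) + 4333) = 1/((-40/33 + 42) + 4333) = 1/(1346/33 + 4333) = 1/(144335/33) = 33/144335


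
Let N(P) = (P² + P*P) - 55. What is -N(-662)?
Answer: -876433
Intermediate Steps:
N(P) = -55 + 2*P² (N(P) = (P² + P²) - 55 = 2*P² - 55 = -55 + 2*P²)
-N(-662) = -(-55 + 2*(-662)²) = -(-55 + 2*438244) = -(-55 + 876488) = -1*876433 = -876433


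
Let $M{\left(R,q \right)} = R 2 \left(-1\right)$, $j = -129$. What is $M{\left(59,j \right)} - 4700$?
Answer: $-4818$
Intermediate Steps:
$M{\left(R,q \right)} = - 2 R$ ($M{\left(R,q \right)} = 2 R \left(-1\right) = - 2 R$)
$M{\left(59,j \right)} - 4700 = \left(-2\right) 59 - 4700 = -118 - 4700 = -4818$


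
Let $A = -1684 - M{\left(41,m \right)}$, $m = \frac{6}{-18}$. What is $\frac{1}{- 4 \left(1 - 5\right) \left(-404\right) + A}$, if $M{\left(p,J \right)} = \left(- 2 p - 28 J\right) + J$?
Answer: $- \frac{1}{8075} \approx -0.00012384$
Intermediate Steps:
$m = - \frac{1}{3}$ ($m = 6 \left(- \frac{1}{18}\right) = - \frac{1}{3} \approx -0.33333$)
$M{\left(p,J \right)} = - 27 J - 2 p$ ($M{\left(p,J \right)} = \left(- 28 J - 2 p\right) + J = - 27 J - 2 p$)
$A = -1611$ ($A = -1684 - \left(\left(-27\right) \left(- \frac{1}{3}\right) - 82\right) = -1684 - \left(9 - 82\right) = -1684 - -73 = -1684 + 73 = -1611$)
$\frac{1}{- 4 \left(1 - 5\right) \left(-404\right) + A} = \frac{1}{- 4 \left(1 - 5\right) \left(-404\right) - 1611} = \frac{1}{\left(-4\right) \left(-4\right) \left(-404\right) - 1611} = \frac{1}{16 \left(-404\right) - 1611} = \frac{1}{-6464 - 1611} = \frac{1}{-8075} = - \frac{1}{8075}$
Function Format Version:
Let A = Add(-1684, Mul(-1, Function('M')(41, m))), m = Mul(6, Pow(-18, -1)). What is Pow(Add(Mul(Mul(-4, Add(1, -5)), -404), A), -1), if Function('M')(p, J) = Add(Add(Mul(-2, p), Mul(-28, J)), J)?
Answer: Rational(-1, 8075) ≈ -0.00012384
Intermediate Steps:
m = Rational(-1, 3) (m = Mul(6, Rational(-1, 18)) = Rational(-1, 3) ≈ -0.33333)
Function('M')(p, J) = Add(Mul(-27, J), Mul(-2, p)) (Function('M')(p, J) = Add(Add(Mul(-28, J), Mul(-2, p)), J) = Add(Mul(-27, J), Mul(-2, p)))
A = -1611 (A = Add(-1684, Mul(-1, Add(Mul(-27, Rational(-1, 3)), Mul(-2, 41)))) = Add(-1684, Mul(-1, Add(9, -82))) = Add(-1684, Mul(-1, -73)) = Add(-1684, 73) = -1611)
Pow(Add(Mul(Mul(-4, Add(1, -5)), -404), A), -1) = Pow(Add(Mul(Mul(-4, Add(1, -5)), -404), -1611), -1) = Pow(Add(Mul(Mul(-4, -4), -404), -1611), -1) = Pow(Add(Mul(16, -404), -1611), -1) = Pow(Add(-6464, -1611), -1) = Pow(-8075, -1) = Rational(-1, 8075)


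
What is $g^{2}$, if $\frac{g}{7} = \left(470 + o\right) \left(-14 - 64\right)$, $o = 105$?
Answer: $98564602500$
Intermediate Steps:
$g = -313950$ ($g = 7 \left(470 + 105\right) \left(-14 - 64\right) = 7 \cdot 575 \left(-78\right) = 7 \left(-44850\right) = -313950$)
$g^{2} = \left(-313950\right)^{2} = 98564602500$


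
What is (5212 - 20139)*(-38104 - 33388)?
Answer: 1067161084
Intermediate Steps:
(5212 - 20139)*(-38104 - 33388) = -14927*(-71492) = 1067161084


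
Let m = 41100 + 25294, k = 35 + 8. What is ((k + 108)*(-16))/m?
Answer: -1208/33197 ≈ -0.036389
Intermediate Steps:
k = 43
m = 66394
((k + 108)*(-16))/m = ((43 + 108)*(-16))/66394 = (151*(-16))*(1/66394) = -2416*1/66394 = -1208/33197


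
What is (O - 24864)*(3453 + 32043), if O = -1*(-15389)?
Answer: -336324600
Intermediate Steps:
O = 15389
(O - 24864)*(3453 + 32043) = (15389 - 24864)*(3453 + 32043) = -9475*35496 = -336324600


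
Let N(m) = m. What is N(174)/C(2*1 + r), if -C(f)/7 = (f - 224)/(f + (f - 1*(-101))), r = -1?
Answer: 17922/1561 ≈ 11.481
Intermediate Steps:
C(f) = -7*(-224 + f)/(101 + 2*f) (C(f) = -7*(f - 224)/(f + (f - 1*(-101))) = -7*(-224 + f)/(f + (f + 101)) = -7*(-224 + f)/(f + (101 + f)) = -7*(-224 + f)/(101 + 2*f))
N(174)/C(2*1 + r) = 174/((7*(224 - (2*1 - 1))/(101 + 2*(2*1 - 1)))) = 174/((7*(224 - (2 - 1))/(101 + 2*(2 - 1)))) = 174/((7*(224 - 1*1)/(101 + 2*1))) = 174/((7*(224 - 1)/(101 + 2))) = 174/((7*223/103)) = 174/((7*(1/103)*223)) = 174/(1561/103) = 174*(103/1561) = 17922/1561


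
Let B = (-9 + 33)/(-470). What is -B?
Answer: 12/235 ≈ 0.051064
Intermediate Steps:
B = -12/235 (B = -1/470*24 = -12/235 ≈ -0.051064)
-B = -1*(-12/235) = 12/235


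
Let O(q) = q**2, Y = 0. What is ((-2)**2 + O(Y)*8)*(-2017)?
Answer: -8068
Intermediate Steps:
((-2)**2 + O(Y)*8)*(-2017) = ((-2)**2 + 0**2*8)*(-2017) = (4 + 0*8)*(-2017) = (4 + 0)*(-2017) = 4*(-2017) = -8068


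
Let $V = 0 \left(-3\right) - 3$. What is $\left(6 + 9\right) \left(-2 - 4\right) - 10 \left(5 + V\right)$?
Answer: $-110$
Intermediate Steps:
$V = -3$ ($V = 0 - 3 = -3$)
$\left(6 + 9\right) \left(-2 - 4\right) - 10 \left(5 + V\right) = \left(6 + 9\right) \left(-2 - 4\right) - 10 \left(5 - 3\right) = 15 \left(-2 - 4\right) - 10 \cdot 2 = 15 \left(-6\right) - 20 = -90 - 20 = -110$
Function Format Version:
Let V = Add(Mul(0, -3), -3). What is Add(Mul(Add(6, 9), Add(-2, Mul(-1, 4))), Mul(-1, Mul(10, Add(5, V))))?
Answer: -110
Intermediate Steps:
V = -3 (V = Add(0, -3) = -3)
Add(Mul(Add(6, 9), Add(-2, Mul(-1, 4))), Mul(-1, Mul(10, Add(5, V)))) = Add(Mul(Add(6, 9), Add(-2, Mul(-1, 4))), Mul(-1, Mul(10, Add(5, -3)))) = Add(Mul(15, Add(-2, -4)), Mul(-1, Mul(10, 2))) = Add(Mul(15, -6), Mul(-1, 20)) = Add(-90, -20) = -110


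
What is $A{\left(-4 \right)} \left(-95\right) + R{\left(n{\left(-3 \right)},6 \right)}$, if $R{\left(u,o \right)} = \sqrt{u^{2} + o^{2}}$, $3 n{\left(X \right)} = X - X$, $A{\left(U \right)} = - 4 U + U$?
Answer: $-1134$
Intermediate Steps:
$A{\left(U \right)} = - 3 U$
$n{\left(X \right)} = 0$ ($n{\left(X \right)} = \frac{X - X}{3} = \frac{1}{3} \cdot 0 = 0$)
$R{\left(u,o \right)} = \sqrt{o^{2} + u^{2}}$
$A{\left(-4 \right)} \left(-95\right) + R{\left(n{\left(-3 \right)},6 \right)} = \left(-3\right) \left(-4\right) \left(-95\right) + \sqrt{6^{2} + 0^{2}} = 12 \left(-95\right) + \sqrt{36 + 0} = -1140 + \sqrt{36} = -1140 + 6 = -1134$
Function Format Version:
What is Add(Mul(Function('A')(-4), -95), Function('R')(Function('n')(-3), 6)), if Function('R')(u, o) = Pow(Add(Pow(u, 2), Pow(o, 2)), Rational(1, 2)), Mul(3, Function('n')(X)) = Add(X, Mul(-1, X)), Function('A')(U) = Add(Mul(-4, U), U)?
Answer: -1134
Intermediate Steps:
Function('A')(U) = Mul(-3, U)
Function('n')(X) = 0 (Function('n')(X) = Mul(Rational(1, 3), Add(X, Mul(-1, X))) = Mul(Rational(1, 3), 0) = 0)
Function('R')(u, o) = Pow(Add(Pow(o, 2), Pow(u, 2)), Rational(1, 2))
Add(Mul(Function('A')(-4), -95), Function('R')(Function('n')(-3), 6)) = Add(Mul(Mul(-3, -4), -95), Pow(Add(Pow(6, 2), Pow(0, 2)), Rational(1, 2))) = Add(Mul(12, -95), Pow(Add(36, 0), Rational(1, 2))) = Add(-1140, Pow(36, Rational(1, 2))) = Add(-1140, 6) = -1134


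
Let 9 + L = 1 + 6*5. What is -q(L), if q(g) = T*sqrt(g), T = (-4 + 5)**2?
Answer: -sqrt(22) ≈ -4.6904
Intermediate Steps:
T = 1 (T = 1**2 = 1)
L = 22 (L = -9 + (1 + 6*5) = -9 + (1 + 30) = -9 + 31 = 22)
q(g) = sqrt(g) (q(g) = 1*sqrt(g) = sqrt(g))
-q(L) = -sqrt(22)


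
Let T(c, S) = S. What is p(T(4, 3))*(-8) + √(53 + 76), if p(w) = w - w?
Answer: √129 ≈ 11.358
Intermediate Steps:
p(w) = 0
p(T(4, 3))*(-8) + √(53 + 76) = 0*(-8) + √(53 + 76) = 0 + √129 = √129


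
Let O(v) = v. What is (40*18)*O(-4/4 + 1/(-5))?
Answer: -864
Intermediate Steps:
(40*18)*O(-4/4 + 1/(-5)) = (40*18)*(-4/4 + 1/(-5)) = 720*(-4*¼ + 1*(-⅕)) = 720*(-1 - ⅕) = 720*(-6/5) = -864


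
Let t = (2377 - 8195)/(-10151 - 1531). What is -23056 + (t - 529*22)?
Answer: -202644745/5841 ≈ -34694.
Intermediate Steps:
t = 2909/5841 (t = -5818/(-11682) = -5818*(-1/11682) = 2909/5841 ≈ 0.49803)
-23056 + (t - 529*22) = -23056 + (2909/5841 - 529*22) = -23056 + (2909/5841 - 1*11638) = -23056 + (2909/5841 - 11638) = -23056 - 67974649/5841 = -202644745/5841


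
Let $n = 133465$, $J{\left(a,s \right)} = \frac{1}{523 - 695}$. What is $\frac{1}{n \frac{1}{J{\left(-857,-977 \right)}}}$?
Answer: $- \frac{1}{22955980} \approx -4.3562 \cdot 10^{-8}$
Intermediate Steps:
$J{\left(a,s \right)} = - \frac{1}{172}$ ($J{\left(a,s \right)} = \frac{1}{-172} = - \frac{1}{172}$)
$\frac{1}{n \frac{1}{J{\left(-857,-977 \right)}}} = \frac{1}{133465 \frac{1}{- \frac{1}{172}}} = \frac{1}{133465 \left(-172\right)} = \frac{1}{-22955980} = - \frac{1}{22955980}$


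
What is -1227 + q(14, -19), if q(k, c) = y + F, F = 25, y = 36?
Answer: -1166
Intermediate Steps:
q(k, c) = 61 (q(k, c) = 36 + 25 = 61)
-1227 + q(14, -19) = -1227 + 61 = -1166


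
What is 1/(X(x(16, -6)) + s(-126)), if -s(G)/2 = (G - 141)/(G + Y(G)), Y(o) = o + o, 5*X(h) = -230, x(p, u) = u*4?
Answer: -63/2987 ≈ -0.021091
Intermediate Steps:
x(p, u) = 4*u
X(h) = -46 (X(h) = (⅕)*(-230) = -46)
Y(o) = 2*o
s(G) = -2*(-141 + G)/(3*G) (s(G) = -2*(G - 141)/(G + 2*G) = -2*(-141 + G)/(3*G))
1/(X(x(16, -6)) + s(-126)) = 1/(-46 + (-⅔ + 94/(-126))) = 1/(-46 + (-⅔ + 94*(-1/126))) = 1/(-46 + (-⅔ - 47/63)) = 1/(-46 - 89/63) = 1/(-2987/63) = -63/2987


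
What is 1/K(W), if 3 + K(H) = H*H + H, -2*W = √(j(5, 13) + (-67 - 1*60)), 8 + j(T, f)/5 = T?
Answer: -154/6071 + 2*I*√142/6071 ≈ -0.025366 + 0.0039257*I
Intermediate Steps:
j(T, f) = -40 + 5*T
W = -I*√142/2 (W = -√((-40 + 5*5) + (-67 - 1*60))/2 = -√((-40 + 25) + (-67 - 60))/2 = -√(-15 - 127)/2 = -I*√142/2 ≈ -5.9582*I)
K(H) = -3 + H + H² (K(H) = -3 + (H*H + H) = -3 + (H² + H) = -3 + (H + H²) = -3 + H + H²)
1/K(W) = 1/(-3 - I*√142/2 + (-I*√142/2)²) = 1/(-3 - I*√142/2 - 71/2) = 1/(-77/2 - I*√142/2)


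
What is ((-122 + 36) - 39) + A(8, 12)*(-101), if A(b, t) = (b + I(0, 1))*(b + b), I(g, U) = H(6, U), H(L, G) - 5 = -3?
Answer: -16285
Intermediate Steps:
H(L, G) = 2 (H(L, G) = 5 - 3 = 2)
I(g, U) = 2
A(b, t) = 2*b*(2 + b) (A(b, t) = (b + 2)*(b + b) = (2 + b)*(2*b) = 2*b*(2 + b))
((-122 + 36) - 39) + A(8, 12)*(-101) = ((-122 + 36) - 39) + (2*8*(2 + 8))*(-101) = (-86 - 39) + (2*8*10)*(-101) = -125 + 160*(-101) = -125 - 16160 = -16285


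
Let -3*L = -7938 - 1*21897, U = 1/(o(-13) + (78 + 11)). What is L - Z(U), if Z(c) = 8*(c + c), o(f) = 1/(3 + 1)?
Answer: 3550301/357 ≈ 9944.8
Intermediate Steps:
o(f) = 1/4
U = 4/357 (U = 1/(1/4 + (78 + 11)) = 1/(1/4 + 89) = 1/(357/4) = 4/357 ≈ 0.011204)
Z(c) = 16*c (Z(c) = 8*(2*c) = 16*c)
L = 9945 (L = -(-7938 - 1*21897)/3 = -(-7938 - 21897)/3 = -1/3*(-29835) = 9945)
L - Z(U) = 9945 - 16*4/357 = 9945 - 1*64/357 = 9945 - 64/357 = 3550301/357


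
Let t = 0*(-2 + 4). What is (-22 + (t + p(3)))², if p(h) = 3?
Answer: 361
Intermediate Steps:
t = 0 (t = 0*2 = 0)
(-22 + (t + p(3)))² = (-22 + (0 + 3))² = (-22 + 3)² = (-19)² = 361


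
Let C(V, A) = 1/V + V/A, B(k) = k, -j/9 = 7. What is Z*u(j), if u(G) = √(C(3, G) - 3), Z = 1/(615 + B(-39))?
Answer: I*√133/4032 ≈ 0.0028603*I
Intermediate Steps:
j = -63 (j = -9*7 = -63)
C(V, A) = 1/V + V/A
Z = 1/576 (Z = 1/(615 - 39) = 1/576 ≈ 0.0017361)
u(G) = √(-8/3 + 3/G) (u(G) = √((1/3 + 3/G) - 3) = √((⅓ + 3/G) - 3) = √(-8/3 + 3/G))
Z*u(j) = (√(-24 + 27/(-63))/3)/576 = (√(-24 + 27*(-1/63))/3)/576 = (√(-24 - 3/7)/3)/576 = (√(-171/7)/3)/576 = ((3*I*√133/7)/3)/576 = (I*√133/7)/576 = I*√133/4032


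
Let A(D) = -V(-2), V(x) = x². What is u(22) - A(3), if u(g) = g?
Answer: 26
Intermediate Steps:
A(D) = -4 (A(D) = -1*(-2)² = -1*4 = -4)
u(22) - A(3) = 22 - 1*(-4) = 22 + 4 = 26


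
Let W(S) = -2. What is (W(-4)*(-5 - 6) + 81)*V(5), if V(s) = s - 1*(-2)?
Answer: 721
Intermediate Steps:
V(s) = 2 + s (V(s) = s + 2 = 2 + s)
(W(-4)*(-5 - 6) + 81)*V(5) = (-2*(-5 - 6) + 81)*(2 + 5) = (-2*(-11) + 81)*7 = (22 + 81)*7 = 103*7 = 721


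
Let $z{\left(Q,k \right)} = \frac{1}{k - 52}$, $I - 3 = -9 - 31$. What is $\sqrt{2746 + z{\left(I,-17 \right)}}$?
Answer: $\frac{\sqrt{13073637}}{69} \approx 52.402$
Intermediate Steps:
$I = -37$ ($I = 3 - 40 = -37$)
$z{\left(Q,k \right)} = \frac{1}{-52 + k}$
$\sqrt{2746 + z{\left(I,-17 \right)}} = \sqrt{2746 + \frac{1}{-52 - 17}} = \sqrt{2746 + \frac{1}{-69}} = \sqrt{2746 - \frac{1}{69}} = \sqrt{\frac{189473}{69}} = \frac{\sqrt{13073637}}{69}$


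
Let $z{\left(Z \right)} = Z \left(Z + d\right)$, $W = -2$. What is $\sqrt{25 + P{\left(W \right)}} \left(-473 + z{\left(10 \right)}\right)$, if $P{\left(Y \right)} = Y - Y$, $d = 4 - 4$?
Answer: $-1865$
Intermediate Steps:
$d = 0$ ($d = 4 - 4 = 0$)
$z{\left(Z \right)} = Z^{2}$ ($z{\left(Z \right)} = Z \left(Z + 0\right) = Z Z = Z^{2}$)
$P{\left(Y \right)} = 0$
$\sqrt{25 + P{\left(W \right)}} \left(-473 + z{\left(10 \right)}\right) = \sqrt{25 + 0} \left(-473 + 10^{2}\right) = \sqrt{25} \left(-473 + 100\right) = 5 \left(-373\right) = -1865$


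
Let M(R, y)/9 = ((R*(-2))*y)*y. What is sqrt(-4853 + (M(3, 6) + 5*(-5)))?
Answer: 3*I*sqrt(758) ≈ 82.595*I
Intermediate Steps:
M(R, y) = -18*R*y**2 (M(R, y) = 9*(((R*(-2))*y)*y) = 9*(((-2*R)*y)*y) = 9*((-2*R*y)*y) = 9*(-2*R*y**2) = -18*R*y**2)
sqrt(-4853 + (M(3, 6) + 5*(-5))) = sqrt(-4853 + (-18*3*6**2 + 5*(-5))) = sqrt(-4853 + (-18*3*36 - 25)) = sqrt(-4853 + (-1944 - 25)) = sqrt(-4853 - 1969) = sqrt(-6822) = 3*I*sqrt(758)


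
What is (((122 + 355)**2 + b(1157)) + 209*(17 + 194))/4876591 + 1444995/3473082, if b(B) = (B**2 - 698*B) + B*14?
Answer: 1098968695327/1881866713718 ≈ 0.58398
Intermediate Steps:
b(B) = B**2 - 684*B (b(B) = (B**2 - 698*B) + 14*B = B**2 - 684*B)
(((122 + 355)**2 + b(1157)) + 209*(17 + 194))/4876591 + 1444995/3473082 = (((122 + 355)**2 + 1157*(-684 + 1157)) + 209*(17 + 194))/4876591 + 1444995/3473082 = ((477**2 + 1157*473) + 209*211)*(1/4876591) + 1444995*(1/3473082) = ((227529 + 547261) + 44099)*(1/4876591) + 160555/385898 = (774790 + 44099)*(1/4876591) + 160555/385898 = 818889*(1/4876591) + 160555/385898 = 818889/4876591 + 160555/385898 = 1098968695327/1881866713718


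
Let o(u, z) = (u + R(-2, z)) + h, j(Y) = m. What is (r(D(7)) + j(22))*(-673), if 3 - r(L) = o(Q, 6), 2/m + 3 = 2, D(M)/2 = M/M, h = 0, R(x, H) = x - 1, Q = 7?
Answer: 2019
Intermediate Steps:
R(x, H) = -1 + x
D(M) = 2 (D(M) = 2*(M/M) = 2*1 = 2)
m = -2 (m = 2/(-3 + 2) = 2/(-1) = 2*(-1) = -2)
j(Y) = -2
o(u, z) = -3 + u (o(u, z) = (u + (-1 - 2)) + 0 = (u - 3) + 0 = (-3 + u) + 0 = -3 + u)
r(L) = -1 (r(L) = 3 - (-3 + 7) = 3 - 1*4 = 3 - 4 = -1)
(r(D(7)) + j(22))*(-673) = (-1 - 2)*(-673) = -3*(-673) = 2019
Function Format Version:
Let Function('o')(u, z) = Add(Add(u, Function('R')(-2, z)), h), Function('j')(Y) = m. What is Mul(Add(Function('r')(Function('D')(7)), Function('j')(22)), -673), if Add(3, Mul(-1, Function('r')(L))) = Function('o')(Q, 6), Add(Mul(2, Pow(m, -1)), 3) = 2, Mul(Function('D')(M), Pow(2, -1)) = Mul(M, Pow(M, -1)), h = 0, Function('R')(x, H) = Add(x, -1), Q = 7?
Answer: 2019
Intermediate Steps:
Function('R')(x, H) = Add(-1, x)
Function('D')(M) = 2 (Function('D')(M) = Mul(2, Mul(M, Pow(M, -1))) = Mul(2, 1) = 2)
m = -2 (m = Mul(2, Pow(Add(-3, 2), -1)) = Mul(2, Pow(-1, -1)) = Mul(2, -1) = -2)
Function('j')(Y) = -2
Function('o')(u, z) = Add(-3, u) (Function('o')(u, z) = Add(Add(u, Add(-1, -2)), 0) = Add(Add(u, -3), 0) = Add(Add(-3, u), 0) = Add(-3, u))
Function('r')(L) = -1 (Function('r')(L) = Add(3, Mul(-1, Add(-3, 7))) = Add(3, Mul(-1, 4)) = Add(3, -4) = -1)
Mul(Add(Function('r')(Function('D')(7)), Function('j')(22)), -673) = Mul(Add(-1, -2), -673) = Mul(-3, -673) = 2019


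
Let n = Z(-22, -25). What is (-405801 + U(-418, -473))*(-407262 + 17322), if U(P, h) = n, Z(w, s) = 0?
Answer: 158238041940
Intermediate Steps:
n = 0
U(P, h) = 0
(-405801 + U(-418, -473))*(-407262 + 17322) = (-405801 + 0)*(-407262 + 17322) = -405801*(-389940) = 158238041940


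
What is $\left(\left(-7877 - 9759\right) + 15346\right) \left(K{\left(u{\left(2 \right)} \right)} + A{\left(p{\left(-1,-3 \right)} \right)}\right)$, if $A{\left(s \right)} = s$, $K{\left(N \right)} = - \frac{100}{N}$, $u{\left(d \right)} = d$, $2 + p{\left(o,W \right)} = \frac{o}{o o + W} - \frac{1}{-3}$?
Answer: $\frac{351515}{3} \approx 1.1717 \cdot 10^{5}$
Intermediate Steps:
$p{\left(o,W \right)} = - \frac{5}{3} + \frac{o}{W + o^{2}}$ ($p{\left(o,W \right)} = -2 + \left(\frac{o}{o o + W} - \frac{1}{-3}\right) = -2 + \left(\frac{o}{o^{2} + W} - - \frac{1}{3}\right) = -2 + \left(\frac{o}{W + o^{2}} + \frac{1}{3}\right) = -2 + \left(\frac{1}{3} + \frac{o}{W + o^{2}}\right) = - \frac{5}{3} + \frac{o}{W + o^{2}}$)
$\left(\left(-7877 - 9759\right) + 15346\right) \left(K{\left(u{\left(2 \right)} \right)} + A{\left(p{\left(-1,-3 \right)} \right)}\right) = \left(\left(-7877 - 9759\right) + 15346\right) \left(- \frac{100}{2} + \frac{-1 - -5 - \frac{5 \left(-1\right)^{2}}{3}}{-3 + \left(-1\right)^{2}}\right) = \left(-17636 + 15346\right) \left(\left(-100\right) \frac{1}{2} + \frac{-1 + 5 - \frac{5}{3}}{-3 + 1}\right) = - 2290 \left(-50 + \frac{-1 + 5 - \frac{5}{3}}{-2}\right) = - 2290 \left(-50 - \frac{7}{6}\right) = \left(-2290\right) \left(- \frac{307}{6}\right) = \frac{351515}{3}$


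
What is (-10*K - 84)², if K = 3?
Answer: 12996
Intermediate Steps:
(-10*K - 84)² = (-10*3 - 84)² = (-30 - 84)² = (-114)² = 12996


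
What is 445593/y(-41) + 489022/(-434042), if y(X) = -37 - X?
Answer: 96702060409/868084 ≈ 1.1140e+5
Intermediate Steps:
445593/y(-41) + 489022/(-434042) = 445593/(-37 - 1*(-41)) + 489022/(-434042) = 445593/(-37 + 41) + 489022*(-1/434042) = 445593/4 - 244511/217021 = 96702060409/868084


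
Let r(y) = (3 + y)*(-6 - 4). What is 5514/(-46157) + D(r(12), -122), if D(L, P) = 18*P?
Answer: -101366286/46157 ≈ -2196.1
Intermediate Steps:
r(y) = -30 - 10*y (r(y) = (3 + y)*(-10) = -30 - 10*y)
5514/(-46157) + D(r(12), -122) = 5514/(-46157) + 18*(-122) = 5514*(-1/46157) - 2196 = -5514/46157 - 2196 = -101366286/46157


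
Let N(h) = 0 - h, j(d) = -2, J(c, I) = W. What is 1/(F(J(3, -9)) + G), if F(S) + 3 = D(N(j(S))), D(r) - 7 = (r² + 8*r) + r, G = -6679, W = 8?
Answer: -1/6653 ≈ -0.00015031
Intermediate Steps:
J(c, I) = 8
N(h) = -h
D(r) = 7 + r² + 9*r (D(r) = 7 + ((r² + 8*r) + r) = 7 + (r² + 9*r) = 7 + r² + 9*r)
F(S) = 26 (F(S) = -3 + (7 + (-1*(-2))² + 9*(-1*(-2))) = -3 + (7 + 2² + 9*2) = -3 + (7 + 4 + 18) = -3 + 29 = 26)
1/(F(J(3, -9)) + G) = 1/(26 - 6679) = 1/(-6653) = -1/6653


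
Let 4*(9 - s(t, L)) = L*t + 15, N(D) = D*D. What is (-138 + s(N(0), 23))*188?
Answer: -24957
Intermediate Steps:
N(D) = D²
s(t, L) = 21/4 - L*t/4 (s(t, L) = 9 - (L*t + 15)/4 = 9 - (15 + L*t)/4 = 9 + (-15/4 - L*t/4) = 21/4 - L*t/4)
(-138 + s(N(0), 23))*188 = (-138 + (21/4 - ¼*23*0²))*188 = (-138 + (21/4 - ¼*23*0))*188 = (-138 + (21/4 + 0))*188 = (-138 + 21/4)*188 = -531/4*188 = -24957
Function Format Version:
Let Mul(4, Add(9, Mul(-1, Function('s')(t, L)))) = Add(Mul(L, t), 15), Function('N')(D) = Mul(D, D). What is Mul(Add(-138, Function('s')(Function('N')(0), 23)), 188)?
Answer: -24957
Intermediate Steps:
Function('N')(D) = Pow(D, 2)
Function('s')(t, L) = Add(Rational(21, 4), Mul(Rational(-1, 4), L, t)) (Function('s')(t, L) = Add(9, Mul(Rational(-1, 4), Add(Mul(L, t), 15))) = Add(9, Mul(Rational(-1, 4), Add(15, Mul(L, t)))) = Add(9, Add(Rational(-15, 4), Mul(Rational(-1, 4), L, t))) = Add(Rational(21, 4), Mul(Rational(-1, 4), L, t)))
Mul(Add(-138, Function('s')(Function('N')(0), 23)), 188) = Mul(Add(-138, Add(Rational(21, 4), Mul(Rational(-1, 4), 23, Pow(0, 2)))), 188) = Mul(Add(-138, Add(Rational(21, 4), Mul(Rational(-1, 4), 23, 0))), 188) = Mul(Add(-138, Add(Rational(21, 4), 0)), 188) = Mul(Add(-138, Rational(21, 4)), 188) = Mul(Rational(-531, 4), 188) = -24957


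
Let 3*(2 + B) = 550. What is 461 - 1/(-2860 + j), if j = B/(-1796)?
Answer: 1776029663/3852556 ≈ 461.00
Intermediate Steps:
B = 544/3 (B = -2 + (⅓)*550 = -2 + 550/3 = 544/3 ≈ 181.33)
j = -136/1347 (j = (544/3)/(-1796) = (544/3)*(-1/1796) = -136/1347 ≈ -0.10097)
461 - 1/(-2860 + j) = 461 - 1/(-2860 - 136/1347) = 461 - 1/(-3852556/1347) = 461 - 1*(-1347/3852556) = 461 + 1347/3852556 = 1776029663/3852556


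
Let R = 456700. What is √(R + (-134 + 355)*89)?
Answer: √476369 ≈ 690.20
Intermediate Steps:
√(R + (-134 + 355)*89) = √(456700 + (-134 + 355)*89) = √(456700 + 221*89) = √(456700 + 19669) = √476369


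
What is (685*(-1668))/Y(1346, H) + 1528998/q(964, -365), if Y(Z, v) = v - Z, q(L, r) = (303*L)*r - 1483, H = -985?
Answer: 40604224862734/82839903951 ≈ 490.15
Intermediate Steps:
q(L, r) = -1483 + 303*L*r (q(L, r) = 303*L*r - 1483 = -1483 + 303*L*r)
(685*(-1668))/Y(1346, H) + 1528998/q(964, -365) = (685*(-1668))/(-985 - 1*1346) + 1528998/(-1483 + 303*964*(-365)) = -1142580/(-985 - 1346) + 1528998/(-1483 - 106613580) = -1142580/(-2331) + 1528998/(-106615063) = -1142580*(-1/2331) + 1528998*(-1/106615063) = 380860/777 - 1528998/106615063 = 40604224862734/82839903951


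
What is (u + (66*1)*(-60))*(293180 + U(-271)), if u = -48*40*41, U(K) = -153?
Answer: -24227472360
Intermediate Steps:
u = -78720 (u = -1920*41 = -78720)
(u + (66*1)*(-60))*(293180 + U(-271)) = (-78720 + (66*1)*(-60))*(293180 - 153) = (-78720 + 66*(-60))*293027 = (-78720 - 3960)*293027 = -82680*293027 = -24227472360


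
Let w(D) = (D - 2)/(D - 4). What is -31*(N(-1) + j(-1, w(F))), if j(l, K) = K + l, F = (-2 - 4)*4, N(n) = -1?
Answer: 465/14 ≈ 33.214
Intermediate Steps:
F = -24 (F = -6*4 = -24)
w(D) = (-2 + D)/(-4 + D)
-31*(N(-1) + j(-1, w(F))) = -31*(-1 + ((-2 - 24)/(-4 - 24) - 1)) = -31*(-1 + (-26/(-28) - 1)) = -31*(-1 + (-1/28*(-26) - 1)) = -31*(-1 + (13/14 - 1)) = -31*(-1 - 1/14) = -31*(-15/14) = 465/14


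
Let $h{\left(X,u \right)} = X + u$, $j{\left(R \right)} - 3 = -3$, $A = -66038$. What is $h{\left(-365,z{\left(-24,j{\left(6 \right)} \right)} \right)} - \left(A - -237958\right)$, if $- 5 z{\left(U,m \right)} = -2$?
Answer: $- \frac{861423}{5} \approx -1.7228 \cdot 10^{5}$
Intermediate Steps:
$j{\left(R \right)} = 0$ ($j{\left(R \right)} = 3 - 3 = 0$)
$z{\left(U,m \right)} = \frac{2}{5}$ ($z{\left(U,m \right)} = \left(- \frac{1}{5}\right) \left(-2\right) = \frac{2}{5}$)
$h{\left(-365,z{\left(-24,j{\left(6 \right)} \right)} \right)} - \left(A - -237958\right) = \left(-365 + \frac{2}{5}\right) - \left(-66038 - -237958\right) = - \frac{1823}{5} - \left(-66038 + 237958\right) = - \frac{1823}{5} - 171920 = - \frac{861423}{5}$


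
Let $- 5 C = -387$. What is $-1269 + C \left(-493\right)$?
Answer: $- \frac{197136}{5} \approx -39427.0$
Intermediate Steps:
$C = \frac{387}{5}$ ($C = \left(- \frac{1}{5}\right) \left(-387\right) = \frac{387}{5} \approx 77.4$)
$-1269 + C \left(-493\right) = -1269 + \frac{387}{5} \left(-493\right) = -1269 - \frac{190791}{5} = - \frac{197136}{5}$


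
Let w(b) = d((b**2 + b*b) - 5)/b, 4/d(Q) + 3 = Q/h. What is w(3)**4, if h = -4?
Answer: 65536/31640625 ≈ 0.0020713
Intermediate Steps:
d(Q) = 4/(-3 - Q/4) (d(Q) = 4/(-3 + Q/(-4)) = 4/(-3 + Q*(-1/4)) = 4/(-3 - Q/4))
w(b) = -16/(b*(7 + 2*b**2)) (w(b) = (-16/(12 + ((b**2 + b*b) - 5)))/b = (-16/(12 + ((b**2 + b**2) - 5)))/b = (-16/(12 + (2*b**2 - 5)))/b = (-16/(12 + (-5 + 2*b**2)))/b = (-16/(7 + 2*b**2))/b = -16/(b*(7 + 2*b**2)))
w(3)**4 = (-16/(3*(7 + 2*3**2)))**4 = (-16*1/3/(7 + 2*9))**4 = (-16*1/3/(7 + 18))**4 = (-16*1/3/25)**4 = (-16*1/3*1/25)**4 = (-16/75)**4 = 65536/31640625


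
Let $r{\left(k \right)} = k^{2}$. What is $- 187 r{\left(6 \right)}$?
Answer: $-6732$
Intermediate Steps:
$- 187 r{\left(6 \right)} = - 187 \cdot 6^{2} = \left(-187\right) 36 = -6732$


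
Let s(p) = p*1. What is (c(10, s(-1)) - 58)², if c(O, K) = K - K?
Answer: 3364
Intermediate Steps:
s(p) = p
c(O, K) = 0
(c(10, s(-1)) - 58)² = (0 - 58)² = (-58)² = 3364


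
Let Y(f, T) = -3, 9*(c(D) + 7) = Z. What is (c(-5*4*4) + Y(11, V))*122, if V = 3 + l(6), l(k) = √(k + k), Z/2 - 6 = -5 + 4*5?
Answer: -1952/3 ≈ -650.67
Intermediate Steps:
Z = 42 (Z = 12 + 2*(-5 + 4*5) = 12 + 2*(-5 + 20) = 12 + 2*15 = 12 + 30 = 42)
c(D) = -7/3 (c(D) = -7 + (⅑)*42 = -7 + 14/3 = -7/3)
l(k) = √2*√k (l(k) = √(2*k) = √2*√k)
V = 3 + 2*√3 (V = 3 + √2*√6 = 3 + 2*√3 ≈ 6.4641)
(c(-5*4*4) + Y(11, V))*122 = (-7/3 - 3)*122 = -16/3*122 = -1952/3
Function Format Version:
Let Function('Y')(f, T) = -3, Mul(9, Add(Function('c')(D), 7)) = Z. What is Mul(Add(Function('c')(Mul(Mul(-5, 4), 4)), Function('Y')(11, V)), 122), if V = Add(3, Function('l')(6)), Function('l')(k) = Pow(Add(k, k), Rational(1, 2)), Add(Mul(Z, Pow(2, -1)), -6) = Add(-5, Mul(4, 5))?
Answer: Rational(-1952, 3) ≈ -650.67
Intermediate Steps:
Z = 42 (Z = Add(12, Mul(2, Add(-5, Mul(4, 5)))) = Add(12, Mul(2, Add(-5, 20))) = Add(12, Mul(2, 15)) = Add(12, 30) = 42)
Function('c')(D) = Rational(-7, 3) (Function('c')(D) = Add(-7, Mul(Rational(1, 9), 42)) = Add(-7, Rational(14, 3)) = Rational(-7, 3))
Function('l')(k) = Mul(Pow(2, Rational(1, 2)), Pow(k, Rational(1, 2))) (Function('l')(k) = Pow(Mul(2, k), Rational(1, 2)) = Mul(Pow(2, Rational(1, 2)), Pow(k, Rational(1, 2))))
V = Add(3, Mul(2, Pow(3, Rational(1, 2)))) (V = Add(3, Mul(Pow(2, Rational(1, 2)), Pow(6, Rational(1, 2)))) = Add(3, Mul(2, Pow(3, Rational(1, 2)))) ≈ 6.4641)
Mul(Add(Function('c')(Mul(Mul(-5, 4), 4)), Function('Y')(11, V)), 122) = Mul(Add(Rational(-7, 3), -3), 122) = Mul(Rational(-16, 3), 122) = Rational(-1952, 3)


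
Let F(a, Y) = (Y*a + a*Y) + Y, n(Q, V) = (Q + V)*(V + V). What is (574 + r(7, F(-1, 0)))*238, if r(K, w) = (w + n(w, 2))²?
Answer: 151844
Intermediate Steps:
n(Q, V) = 2*V*(Q + V) (n(Q, V) = (Q + V)*(2*V) = 2*V*(Q + V))
F(a, Y) = Y + 2*Y*a (F(a, Y) = (Y*a + Y*a) + Y = 2*Y*a + Y = Y + 2*Y*a)
r(K, w) = (8 + 5*w)² (r(K, w) = (w + 2*2*(w + 2))² = (w + 2*2*(2 + w))² = (w + (8 + 4*w))² = (8 + 5*w)²)
(574 + r(7, F(-1, 0)))*238 = (574 + (8 + 5*(0*(1 + 2*(-1))))²)*238 = (574 + (8 + 5*(0*(1 - 2)))²)*238 = (574 + (8 + 5*(0*(-1)))²)*238 = (574 + (8 + 5*0)²)*238 = (574 + (8 + 0)²)*238 = (574 + 8²)*238 = (574 + 64)*238 = 638*238 = 151844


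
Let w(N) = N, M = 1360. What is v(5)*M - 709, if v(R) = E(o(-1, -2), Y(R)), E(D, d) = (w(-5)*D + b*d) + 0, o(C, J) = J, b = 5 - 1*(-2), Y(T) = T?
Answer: 60491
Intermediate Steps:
b = 7 (b = 5 + 2 = 7)
E(D, d) = -5*D + 7*d (E(D, d) = (-5*D + 7*d) + 0 = -5*D + 7*d)
v(R) = 10 + 7*R (v(R) = -5*(-2) + 7*R = 10 + 7*R)
v(5)*M - 709 = (10 + 7*5)*1360 - 709 = (10 + 35)*1360 - 709 = 45*1360 - 709 = 61200 - 709 = 60491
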